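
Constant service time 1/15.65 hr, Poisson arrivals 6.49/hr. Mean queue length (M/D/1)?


ρ = 6.49/15.65 = 0.4147
M/D/1: Lq = ρ²/(2(1−ρ)) = 0.1720/(2·0.5853) = 0.14691

Final: 0.14691


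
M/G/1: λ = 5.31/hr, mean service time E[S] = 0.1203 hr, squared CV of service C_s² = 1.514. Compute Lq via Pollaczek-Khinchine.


ρ = λ·E[S] = 5.31·0.1203 = 0.6388
Lq = ρ²(1+C_s²)/(2(1−ρ)) = 0.4081·(1+1.514)/(2·0.3612)
= 0.4081·2.5140/0.7224 = 1.42004

Final: 1.42004


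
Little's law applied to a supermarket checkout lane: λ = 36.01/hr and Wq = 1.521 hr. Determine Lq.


Lq = λWq = 36.01·1.521 = 54.7712

Final: 54.7712


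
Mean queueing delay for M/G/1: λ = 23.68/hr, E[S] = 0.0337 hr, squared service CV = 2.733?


ρ = λ·E[S] = 23.68·0.0337 = 0.7980
E[S²] = E[S]²(1+C_s²) = 0.0337²·(1+2.733) = 0.004240
Wq = λ·E[S²]/(2(1−ρ)) = 23.68·0.004240/(2·0.2020) = 0.24851 hr

Final: 0.24851 hr


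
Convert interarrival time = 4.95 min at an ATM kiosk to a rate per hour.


λ = 1/(interarrival time) in consistent units.
1 hour = 60 min, so λ = 60/4.95 = 12.1212 per hour

Final: 12.1212 /hr


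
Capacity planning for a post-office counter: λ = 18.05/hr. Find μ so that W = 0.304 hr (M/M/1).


W = 1/(μ−λ) ⇒ μ − λ = 1/W = 1/0.304 = 3.2895
μ = λ + 1/W = 18.05 + 3.2895 = 21.3395 per hr

Final: 21.3395 /hr


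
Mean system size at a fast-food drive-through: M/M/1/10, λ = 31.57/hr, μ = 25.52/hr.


ρ = 31.57/25.52 = 1.2371
L = ρ[1 − (K+1)ρ^K + Kρ^(K+1)] / [(1−ρ)(1−ρ^(K+1))]
Numerator: 1.2371·(1 − 11·8.393423 + 10·10.383243) = 15.469273
Denominator: (-0.2371)·(-9.383243) = 2.224476
L = 15.469273/2.224476 = 6.9541

Final: 6.9541


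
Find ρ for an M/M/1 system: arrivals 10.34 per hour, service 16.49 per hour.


ρ = λ/μ = 10.34/16.49 = 0.6270

Final: 0.6270


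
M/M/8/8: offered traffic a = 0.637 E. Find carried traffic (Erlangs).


B(8,0.637) = 0.0000003556 (Erlang-B)
Carried load = a(1 − B) = 0.637·(1 − 0.0000003556) = 0.637·1.000000 = 0.6370 E

Final: 0.6370 Erlangs


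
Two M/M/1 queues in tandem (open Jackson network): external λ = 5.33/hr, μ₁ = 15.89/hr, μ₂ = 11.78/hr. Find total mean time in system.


Each node sees arrival rate λ = 5.33/hr (tandem ⇒ throughput preserved).
W₁ = 1/(μ₁−λ) = 1/(15.89−5.33) = 0.09470 hr
W₂ = 1/(μ₂−λ) = 1/(11.78−5.33) = 0.15504 hr
W_total = W₁ + W₂ = 0.09470 + 0.15504 = 0.24974 hr

Final: 0.24974 hr


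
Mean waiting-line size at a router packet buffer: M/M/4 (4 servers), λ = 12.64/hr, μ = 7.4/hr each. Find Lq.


a = λ/μ = 1.7081; ρ = a/4 = 0.4270
P₀ = 0.178045
Lq = P₀·a^c·ρ / (c!·(1−ρ)²) = 0.178045·8.51258·0.4270/(24·0.32830)
= 0.08214

Final: 0.08214


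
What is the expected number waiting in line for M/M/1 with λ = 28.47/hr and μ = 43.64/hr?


ρ = 28.47/43.64 = 0.6524
Lq = ρ²/(1−ρ) = 0.4256/0.3476 = 1.2243

Final: 1.2243


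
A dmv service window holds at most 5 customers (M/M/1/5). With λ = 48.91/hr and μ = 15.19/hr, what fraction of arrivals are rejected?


ρ = λ/μ = 48.91/15.19 = 3.2199
P_K = (1−ρ)ρ^K/(1−ρ^(K+1)) = (-2.2199·346.098283)/(1 − 1114.395459)
= -768.297176/-1113.395459 = 0.690049

Final: 0.690049


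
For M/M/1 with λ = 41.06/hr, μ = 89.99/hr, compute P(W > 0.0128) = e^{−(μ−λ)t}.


W ~ Exponential(μ−λ) for M/M/1.
μ − λ = 89.99 − 41.06 = 48.9300
P(W > t) = e^{−(μ−λ)t} = e^{−0.6263} = 0.534564

Final: 0.534564


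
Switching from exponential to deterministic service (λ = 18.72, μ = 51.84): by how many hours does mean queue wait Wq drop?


ρ = 18.72/51.84 = 0.3611
Wq(M/M/1) = ρ/(μ−λ) = 0.3611/33.12 = 0.01090 hr
Wq(M/D/1) = ρ/(2(μ−λ)) = 0.005452 hr
Savings = 0.01090 − 0.005452 = 0.005452 hr

Final: 0.005452 hr


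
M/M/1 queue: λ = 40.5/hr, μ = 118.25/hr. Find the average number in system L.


ρ = λ/μ = 40.5/118.25 = 0.3425
L = ρ/(1−ρ) = 0.3425/(1 − 0.3425) = 0.3425/0.6575 = 0.5209

Final: 0.5209


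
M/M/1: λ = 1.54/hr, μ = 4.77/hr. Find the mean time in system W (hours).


W = 1/(μ−λ) = 1/(4.77 − 1.54) = 1/3.23 = 0.3096 hr

Final: 0.3096 hr


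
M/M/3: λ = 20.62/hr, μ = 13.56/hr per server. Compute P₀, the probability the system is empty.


a = λ/μ = 20.62/13.56 = 1.5206; ρ = a/c = 0.5069
Σ_{k=0}^{2} a^k/k! (terms k=0..2) = 1.00000 + 1.52065 + 1.15619 = 3.67684
Tail: a^3/(3!(1−ρ)) = 3.51631/(6·0.4931) = 1.18846
P₀ = 1/(3.67684 + 1.18846) = 1/4.86530 = 0.205537

Final: 0.205537


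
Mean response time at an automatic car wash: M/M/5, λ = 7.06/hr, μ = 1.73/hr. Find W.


a = 4.0809; ρ = 0.8162; P₀ = 0.011415
Lq = P₀·a^c·ρ/(c!(1−ρ)²) = 2.60082
Wq = Lq/λ = 2.60082/7.06 = 0.36839 hr
W = Wq + 1/μ = 0.36839 + 0.57803 = 0.94642 hr

Final: 0.94642 hr


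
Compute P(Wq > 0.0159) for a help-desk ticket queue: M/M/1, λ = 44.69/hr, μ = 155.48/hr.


ρ = 44.69/155.48 = 0.2874
P(Wq > t) = ρ·e^{−(μ−λ)t} = 0.2874·e^{−1.7616}
= 0.2874·0.171777 = 0.049374

Final: 0.049374


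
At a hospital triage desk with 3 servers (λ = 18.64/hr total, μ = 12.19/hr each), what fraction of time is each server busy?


ρ = λ/(cμ) = 18.64/(3·12.19) = 18.64/36.57 = 0.5097

Final: 0.5097


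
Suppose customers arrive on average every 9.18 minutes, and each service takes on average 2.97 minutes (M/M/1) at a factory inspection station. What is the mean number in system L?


λ = 60/9.18 = 6.5359 /hr
μ = 60/2.97 = 20.2020 /hr
ρ = λ/μ = 6.5359/20.2020 = 0.3235
L = ρ/(1−ρ) = 0.3235/0.6765 = 0.4783

Final: 0.4783


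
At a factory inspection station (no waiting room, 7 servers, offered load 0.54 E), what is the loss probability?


B(c,a) = (a^c/c!) / Σ_{k=0}^{c} a^k/k!
a^7/7! = 0.000002657
Σ terms (k=0..7): 1.00000 + 0.54000 + 0.14580 + 0.02624 + 0.003543 + 0.0003826 + 0.00003444 + 0.000002657 = 1.716007
B = 0.000002657/1.716007 = 0.000001548

Final: 0.000001548


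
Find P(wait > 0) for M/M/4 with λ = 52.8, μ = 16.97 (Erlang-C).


a = λ/μ = 3.1114; ρ = a/4 = 0.7778
P₀ = 0.031697 (from M/M/c formula)
C(c,a) = [a^c/(c!(1−ρ))]·P₀ = [93.71483/(24·0.2222)]·0.031697
= 17.57671·0.031697 = 0.557134

Final: 0.557134


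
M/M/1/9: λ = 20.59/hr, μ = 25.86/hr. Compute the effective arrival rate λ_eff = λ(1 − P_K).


ρ = 0.7962; P_K = (1−ρ)ρ^9/(1−ρ^10) = 0.029198
λ_eff = λ(1 − P_K) = 20.59·(1 − 0.029198) = 20.59·0.970802 = 19.9888 /hr

Final: 19.9888 /hr


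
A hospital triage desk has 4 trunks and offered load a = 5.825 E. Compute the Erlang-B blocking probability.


B(c,a) = (a^c/c!) / Σ_{k=0}^{c} a^k/k!
a^4/4! = 47.970305
Σ terms (k=0..4): 1.00000 + 5.82500 + 16.96531 + 32.94098 + 47.97030 = 104.701599
B = 47.970305/104.701599 = 0.458162

Final: 0.458162


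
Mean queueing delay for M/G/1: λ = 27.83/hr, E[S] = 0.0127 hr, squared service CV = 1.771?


ρ = λ·E[S] = 27.83·0.0127 = 0.3534
E[S²] = E[S]²(1+C_s²) = 0.0127²·(1+1.771) = 0.0004469
Wq = λ·E[S²]/(2(1−ρ)) = 27.83·0.0004469/(2·0.6466) = 0.009619 hr

Final: 0.009619 hr


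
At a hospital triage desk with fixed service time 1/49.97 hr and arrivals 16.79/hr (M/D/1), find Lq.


ρ = 16.79/49.97 = 0.3360
M/D/1: Lq = ρ²/(2(1−ρ)) = 0.1129/(2·0.6640) = 0.08501

Final: 0.08501


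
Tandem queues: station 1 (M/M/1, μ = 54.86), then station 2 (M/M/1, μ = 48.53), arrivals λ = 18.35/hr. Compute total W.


Each node sees arrival rate λ = 18.35/hr (tandem ⇒ throughput preserved).
W₁ = 1/(μ₁−λ) = 1/(54.86−18.35) = 0.02739 hr
W₂ = 1/(μ₂−λ) = 1/(48.53−18.35) = 0.03313 hr
W_total = W₁ + W₂ = 0.02739 + 0.03313 = 0.06052 hr

Final: 0.06052 hr


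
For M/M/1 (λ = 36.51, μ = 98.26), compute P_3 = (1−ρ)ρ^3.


ρ = 36.51/98.26 = 0.3716
P_n = (1−ρ)·ρ^n = (1 − 0.3716)·0.3716^3 = 0.6284·0.051299 = 0.032238

Final: 0.032238


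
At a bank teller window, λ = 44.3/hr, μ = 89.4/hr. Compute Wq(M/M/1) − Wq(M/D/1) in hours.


ρ = 44.3/89.4 = 0.4955
Wq(M/M/1) = ρ/(μ−λ) = 0.4955/45.10 = 0.01099 hr
Wq(M/D/1) = ρ/(2(μ−λ)) = 0.005494 hr
Savings = 0.01099 − 0.005494 = 0.005494 hr

Final: 0.005494 hr


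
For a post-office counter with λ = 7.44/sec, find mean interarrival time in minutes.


Mean interarrival time = 1/λ = 1/7.44 second = 0.13441 second
In minutes: 0.13441 × 0.0166667 = 0.002240 min

Final: 0.002240 min


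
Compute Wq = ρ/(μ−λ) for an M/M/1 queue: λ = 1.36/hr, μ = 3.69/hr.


ρ = 1.36/3.69 = 0.3686
Wq = ρ/(μ−λ) = 0.3686/(3.69 − 1.36) = 0.3686/2.33 = 0.1582 hr

Final: 0.1582 hr


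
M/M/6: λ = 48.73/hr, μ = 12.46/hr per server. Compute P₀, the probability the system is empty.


a = λ/μ = 48.73/12.46 = 3.9109; ρ = a/c = 0.6518
Σ_{k=0}^{5} a^k/k! (terms k=0..5) = 1.00000 + 3.91091 + 7.64763 + 9.96974 + 9.74770 + 7.62449 = 39.90047
Tail: a^6/(6!(1−ρ)) = 3578.24616/(720·0.3482) = 14.27358
P₀ = 1/(39.90047 + 14.27358) = 1/54.17405 = 0.018459

Final: 0.018459


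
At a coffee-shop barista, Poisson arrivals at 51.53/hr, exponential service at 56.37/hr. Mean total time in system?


W = 1/(μ−λ) = 1/(56.37 − 51.53) = 1/4.84 = 0.2066 hr

Final: 0.2066 hr


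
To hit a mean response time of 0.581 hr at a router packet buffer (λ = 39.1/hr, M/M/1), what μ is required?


W = 1/(μ−λ) ⇒ μ − λ = 1/W = 1/0.581 = 1.7212
μ = λ + 1/W = 39.1 + 1.7212 = 40.8212 per hr

Final: 40.8212 /hr


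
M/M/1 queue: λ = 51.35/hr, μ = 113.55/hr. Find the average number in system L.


ρ = λ/μ = 51.35/113.55 = 0.4522
L = ρ/(1−ρ) = 0.4522/(1 − 0.4522) = 0.4522/0.5478 = 0.8256

Final: 0.8256


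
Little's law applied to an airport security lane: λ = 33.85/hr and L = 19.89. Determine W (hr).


W = L/λ = 19.89/33.85 = 0.5876 hr

Final: 0.5876 hr


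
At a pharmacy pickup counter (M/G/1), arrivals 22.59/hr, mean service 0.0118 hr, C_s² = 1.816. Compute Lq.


ρ = λ·E[S] = 22.59·0.0118 = 0.2666
Lq = ρ²(1+C_s²)/(2(1−ρ)) = 0.07106·(1+1.816)/(2·0.7334)
= 0.07106·2.8160/1.4669 = 0.13641

Final: 0.13641


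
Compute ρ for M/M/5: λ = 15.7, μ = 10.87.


ρ = λ/(cμ) = 15.7/(5·10.87) = 15.7/54.35 = 0.2889

Final: 0.2889


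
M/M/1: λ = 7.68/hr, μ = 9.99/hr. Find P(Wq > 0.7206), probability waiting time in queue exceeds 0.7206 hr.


ρ = 7.68/9.99 = 0.7688
P(Wq > t) = ρ·e^{−(μ−λ)t} = 0.7688·e^{−1.6646}
= 0.7688·0.189269 = 0.145504

Final: 0.145504


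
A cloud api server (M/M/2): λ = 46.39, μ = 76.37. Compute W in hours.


a = 0.6074; ρ = 0.3037; P₀ = 0.534073
Lq = P₀·a^c·ρ/(c!(1−ρ)²) = 0.06173
Wq = Lq/λ = 0.06173/46.39 = 0.001331 hr
W = Wq + 1/μ = 0.001331 + 0.01309 = 0.01442 hr

Final: 0.01442 hr


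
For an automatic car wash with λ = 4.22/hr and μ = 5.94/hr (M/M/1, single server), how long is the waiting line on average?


ρ = 4.22/5.94 = 0.7104
Lq = ρ²/(1−ρ) = 0.5047/0.2896 = 1.7431

Final: 1.7431


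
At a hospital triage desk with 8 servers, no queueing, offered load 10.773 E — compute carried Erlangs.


B(8,10.773) = 0.373078 (Erlang-B)
Carried load = a(1 − B) = 10.773·(1 − 0.373078) = 10.773·0.626922 = 6.7538 E

Final: 6.7538 Erlangs


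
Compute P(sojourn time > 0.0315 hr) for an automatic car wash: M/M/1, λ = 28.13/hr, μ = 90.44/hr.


W ~ Exponential(μ−λ) for M/M/1.
μ − λ = 90.44 − 28.13 = 62.3100
P(W > t) = e^{−(μ−λ)t} = e^{−1.9628} = 0.140469

Final: 0.140469


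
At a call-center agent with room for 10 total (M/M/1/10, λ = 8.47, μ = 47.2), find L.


ρ = 8.47/47.2 = 0.1794
L = ρ[1 − (K+1)ρ^K + Kρ^(K+1)] / [(1−ρ)(1−ρ^(K+1))]
Numerator: 0.1794·(1 − 11·0.00000003463 + 10·0.000000006214) = 0.179449
Denominator: (0.8206)·(1.000000) = 0.820551
L = 0.179449/0.820551 = 0.2187

Final: 0.2187


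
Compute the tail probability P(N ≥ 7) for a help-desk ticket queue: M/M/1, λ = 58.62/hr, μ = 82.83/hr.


ρ = 58.62/82.83 = 0.7077
P(N ≥ n) = ρ^n = 0.7077^7 = 0.088922

Final: 0.088922


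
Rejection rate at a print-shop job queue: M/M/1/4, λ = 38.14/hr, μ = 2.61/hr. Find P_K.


ρ = λ/μ = 38.14/2.61 = 14.6130
P_K = (1−ρ)ρ^K/(1−ρ^(K+1)) = (-13.6130·45599.567707)/(1 − 666347.705881)
= -620748.138174/-666346.705881 = 0.931569

Final: 0.931569


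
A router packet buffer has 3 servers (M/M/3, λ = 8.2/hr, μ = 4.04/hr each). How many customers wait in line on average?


a = λ/μ = 2.0297; ρ = a/3 = 0.6766
P₀ = 0.106401
Lq = P₀·a^c·ρ / (c!·(1−ρ)²) = 0.106401·8.36176·0.6766/(6·0.10461)
= 0.95904

Final: 0.95904


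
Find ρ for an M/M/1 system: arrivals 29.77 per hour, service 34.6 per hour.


ρ = λ/μ = 29.77/34.6 = 0.8604

Final: 0.8604


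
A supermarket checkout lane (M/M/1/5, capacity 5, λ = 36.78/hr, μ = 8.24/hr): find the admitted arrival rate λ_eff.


ρ = 4.4636; P_K = (1−ρ)ρ^5/(1−ρ^6) = 0.776063
λ_eff = λ(1 − P_K) = 36.78·(1 − 0.776063) = 36.78·0.223937 = 8.2364 /hr

Final: 8.2364 /hr


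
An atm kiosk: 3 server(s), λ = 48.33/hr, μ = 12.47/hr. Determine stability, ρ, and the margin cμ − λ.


Total capacity cμ = 3·12.47 = 37.41/hr
ρ = λ/(cμ) = 48.33/37.41 = 1.2919
Stable ⇔ ρ < 1: NO
Spare capacity = cμ − λ = 37.41 − 48.33 = -10.92/hr

Final: ρ = 1.2919; unstable; margin = -10.92/hr


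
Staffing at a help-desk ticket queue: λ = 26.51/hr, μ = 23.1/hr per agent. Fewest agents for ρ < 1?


Stability requires cμ > λ ⇔ c > λ/μ.
λ/μ = 26.51/23.1 = 1.1476
Minimum integer c = ⌊1.1476⌋ + 1 = 2
Check: 2·23.1 = 46.20 > 26.51, while 1·23.1 = 23.10 ≤ 26.51

Final: 2 servers


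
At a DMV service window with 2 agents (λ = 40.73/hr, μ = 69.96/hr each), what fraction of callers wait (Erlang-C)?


a = λ/μ = 0.5822; ρ = a/2 = 0.2911
P₀ = 0.549073 (from M/M/c formula)
C(c,a) = [a^c/(c!(1−ρ))]·P₀ = [0.33894/(2·0.7089)]·0.549073
= 0.23906·0.549073 = 0.131263

Final: 0.131263


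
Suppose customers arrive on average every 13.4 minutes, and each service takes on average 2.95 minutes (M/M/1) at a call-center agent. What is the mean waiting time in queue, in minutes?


λ = 60/13.4 = 4.4776 /hr
μ = 60/2.95 = 20.3390 /hr
ρ = λ/μ = 4.4776/20.3390 = 0.2201
Wq = ρ/(μ−λ) = 0.2201/(20.3390−4.4776) = 0.01388 hr
In minutes: 0.01388·60 = 0.8328 min

Final: 0.8328 min


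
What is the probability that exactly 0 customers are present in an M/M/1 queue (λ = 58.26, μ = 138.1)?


ρ = 58.26/138.1 = 0.4219
P_n = (1−ρ)·ρ^n = (1 − 0.4219)·0.4219^0 = 0.5781·1.000000 = 0.578132

Final: 0.578132


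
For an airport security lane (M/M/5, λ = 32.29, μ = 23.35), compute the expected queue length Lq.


a = λ/μ = 1.3829; ρ = a/5 = 0.2766
P₀ = 0.250601
Lq = P₀·a^c·ρ / (c!·(1−ρ)²) = 0.250601·5.05715·0.2766/(120·0.52335)
= 0.005581

Final: 0.005581


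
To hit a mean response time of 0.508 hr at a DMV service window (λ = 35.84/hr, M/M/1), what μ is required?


W = 1/(μ−λ) ⇒ μ − λ = 1/W = 1/0.508 = 1.9685
μ = λ + 1/W = 35.84 + 1.9685 = 37.8085 per hr

Final: 37.8085 /hr


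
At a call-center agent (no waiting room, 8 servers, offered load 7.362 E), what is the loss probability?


B(c,a) = (a^c/c!) / Σ_{k=0}^{c} a^k/k!
a^8/8! = 214.015871
Σ terms (k=0..8): 1.00000 + 7.36200 + 27.09952 + 66.50223 + 122.39735 + 180.21786 + 221.12731 + 232.56275 + 214.01587 = 1072.284886
B = 214.015871/1072.284886 = 0.199589

Final: 0.199589


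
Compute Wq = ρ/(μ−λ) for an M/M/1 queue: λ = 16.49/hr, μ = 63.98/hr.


ρ = 16.49/63.98 = 0.2577
Wq = ρ/(μ−λ) = 0.2577/(63.98 − 16.49) = 0.2577/47.49 = 0.005427 hr

Final: 0.005427 hr


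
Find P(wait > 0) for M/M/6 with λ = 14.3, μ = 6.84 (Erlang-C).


a = λ/μ = 2.0906; ρ = a/6 = 0.3484
P₀ = 0.123368 (from M/M/c formula)
C(c,a) = [a^c/(c!(1−ρ))]·P₀ = [83.49868/(720·0.6516)]·0.123368
= 0.17799·0.123368 = 0.021958

Final: 0.021958


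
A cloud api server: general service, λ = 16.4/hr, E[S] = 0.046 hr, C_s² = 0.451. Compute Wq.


ρ = λ·E[S] = 16.4·0.046 = 0.7544
E[S²] = E[S]²(1+C_s²) = 0.046²·(1+0.451) = 0.003070
Wq = λ·E[S²]/(2(1−ρ)) = 16.4·0.003070/(2·0.2456) = 0.10251 hr

Final: 0.10251 hr


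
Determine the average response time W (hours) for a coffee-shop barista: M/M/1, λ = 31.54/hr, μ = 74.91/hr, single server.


W = 1/(μ−λ) = 1/(74.91 − 31.54) = 1/43.37 = 0.02306 hr

Final: 0.02306 hr


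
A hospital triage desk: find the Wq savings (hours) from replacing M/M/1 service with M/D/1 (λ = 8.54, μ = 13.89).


ρ = 8.54/13.89 = 0.6148
Wq(M/M/1) = ρ/(μ−λ) = 0.6148/5.35 = 0.11492 hr
Wq(M/D/1) = ρ/(2(μ−λ)) = 0.05746 hr
Savings = 0.11492 − 0.05746 = 0.05746 hr

Final: 0.05746 hr


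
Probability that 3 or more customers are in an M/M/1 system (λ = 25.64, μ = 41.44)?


ρ = 25.64/41.44 = 0.6187
P(N ≥ n) = ρ^n = 0.6187^3 = 0.236862

Final: 0.236862


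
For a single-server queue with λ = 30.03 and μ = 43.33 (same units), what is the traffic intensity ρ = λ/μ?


ρ = λ/μ = 30.03/43.33 = 0.6931

Final: 0.6931


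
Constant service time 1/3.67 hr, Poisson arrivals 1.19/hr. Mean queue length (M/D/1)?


ρ = 1.19/3.67 = 0.3243
M/D/1: Lq = ρ²/(2(1−ρ)) = 0.1051/(2·0.6757) = 0.07779

Final: 0.07779


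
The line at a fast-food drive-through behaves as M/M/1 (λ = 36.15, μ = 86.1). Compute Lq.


ρ = 36.15/86.1 = 0.4199
Lq = ρ²/(1−ρ) = 0.1763/0.5801 = 0.3039

Final: 0.3039


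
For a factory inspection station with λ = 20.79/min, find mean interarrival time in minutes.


Mean interarrival time = 1/λ = 1/20.79 minute = 0.04810 minute
In minutes: 0.04810 × 1 = 0.04810 min

Final: 0.04810 min


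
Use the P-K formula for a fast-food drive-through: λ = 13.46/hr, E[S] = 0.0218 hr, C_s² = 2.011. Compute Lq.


ρ = λ·E[S] = 13.46·0.0218 = 0.2934
Lq = ρ²(1+C_s²)/(2(1−ρ)) = 0.08610·(1+2.011)/(2·0.7066)
= 0.08610·3.0110/1.4131 = 0.18345

Final: 0.18345


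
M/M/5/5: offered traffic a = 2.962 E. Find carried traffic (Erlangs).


B(5,2.962) = 0.106817 (Erlang-B)
Carried load = a(1 − B) = 2.962·(1 − 0.106817) = 2.962·0.893183 = 2.6456 E

Final: 2.6456 Erlangs


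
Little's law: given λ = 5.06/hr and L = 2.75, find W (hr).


W = L/λ = 2.75/5.06 = 0.5435 hr

Final: 0.5435 hr


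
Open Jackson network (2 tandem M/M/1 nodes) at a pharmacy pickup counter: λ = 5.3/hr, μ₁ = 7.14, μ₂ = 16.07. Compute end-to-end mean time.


Each node sees arrival rate λ = 5.3/hr (tandem ⇒ throughput preserved).
W₁ = 1/(μ₁−λ) = 1/(7.14−5.3) = 0.54348 hr
W₂ = 1/(μ₂−λ) = 1/(16.07−5.3) = 0.09285 hr
W_total = W₁ + W₂ = 0.54348 + 0.09285 = 0.63633 hr

Final: 0.63633 hr


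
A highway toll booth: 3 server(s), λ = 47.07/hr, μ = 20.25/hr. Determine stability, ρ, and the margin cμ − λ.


Total capacity cμ = 3·20.25 = 60.75/hr
ρ = λ/(cμ) = 47.07/60.75 = 0.7748
Stable ⇔ ρ < 1: YES
Spare capacity = cμ − λ = 60.75 − 47.07 = 13.68/hr

Final: ρ = 0.7748; stable; margin = 13.68/hr


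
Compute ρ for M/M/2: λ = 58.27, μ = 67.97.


ρ = λ/(cμ) = 58.27/(2·67.97) = 58.27/135.94 = 0.4286

Final: 0.4286


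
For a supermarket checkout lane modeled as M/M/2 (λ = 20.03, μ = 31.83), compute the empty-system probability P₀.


a = λ/μ = 20.03/31.83 = 0.6293; ρ = a/c = 0.3146
Σ_{k=0}^{1} a^k/k! (terms k=0..1) = 1.00000 + 0.62928 = 1.62928
Tail: a^2/(2!(1−ρ)) = 0.39599/(2·0.6854) = 0.28890
P₀ = 1/(1.62928 + 0.28890) = 1/1.91818 = 0.521329

Final: 0.521329


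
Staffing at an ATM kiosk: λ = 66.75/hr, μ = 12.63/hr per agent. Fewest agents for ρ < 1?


Stability requires cμ > λ ⇔ c > λ/μ.
λ/μ = 66.75/12.63 = 5.2850
Minimum integer c = ⌊5.2850⌋ + 1 = 6
Check: 6·12.63 = 75.78 > 66.75, while 5·12.63 = 63.15 ≤ 66.75

Final: 6 servers


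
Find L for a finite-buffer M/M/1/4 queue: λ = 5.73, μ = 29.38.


ρ = 5.73/29.38 = 0.1950
L = ρ[1 − (K+1)ρ^K + Kρ^(K+1)] / [(1−ρ)(1−ρ^(K+1))]
Numerator: 0.1950·(1 − 5·0.001447 + 4·0.0002822) = 0.193840
Denominator: (0.8050)·(0.999718) = 0.804742
L = 0.193840/0.804742 = 0.2409

Final: 0.2409


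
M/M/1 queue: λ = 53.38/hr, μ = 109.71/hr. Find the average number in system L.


ρ = λ/μ = 53.38/109.71 = 0.4866
L = ρ/(1−ρ) = 0.4866/(1 − 0.4866) = 0.4866/0.5134 = 0.9476

Final: 0.9476


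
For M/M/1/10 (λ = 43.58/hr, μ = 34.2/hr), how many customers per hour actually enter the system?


ρ = 1.2743; P_K = (1−ρ)ρ^10/(1−ρ^11) = 0.231318
λ_eff = λ(1 − P_K) = 43.58·(1 − 0.231318) = 43.58·0.768682 = 33.4992 /hr

Final: 33.4992 /hr


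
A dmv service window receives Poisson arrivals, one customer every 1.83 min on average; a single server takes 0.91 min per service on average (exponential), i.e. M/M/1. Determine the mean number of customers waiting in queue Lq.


λ = 60/1.83 = 32.7869 /hr
μ = 60/0.91 = 65.9341 /hr
ρ = λ/μ = 32.7869/65.9341 = 0.4973
Lq = ρ²/(1−ρ) = 0.2473/0.5027 = 0.4919

Final: 0.4919


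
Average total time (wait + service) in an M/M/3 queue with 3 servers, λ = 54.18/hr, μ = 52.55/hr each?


a = 1.0310; ρ = 0.3437; P₀ = 0.352010
Lq = P₀·a^c·ρ/(c!(1−ρ)²) = 0.05130
Wq = Lq/λ = 0.05130/54.18 = 0.0009468 hr
W = Wq + 1/μ = 0.0009468 + 0.01903 = 0.01998 hr

Final: 0.01998 hr


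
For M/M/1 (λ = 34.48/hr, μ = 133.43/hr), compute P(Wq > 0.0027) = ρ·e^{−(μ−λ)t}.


ρ = 34.48/133.43 = 0.2584
P(Wq > t) = ρ·e^{−(μ−λ)t} = 0.2584·e^{−0.2672}
= 0.2584·0.765547 = 0.197827

Final: 0.197827


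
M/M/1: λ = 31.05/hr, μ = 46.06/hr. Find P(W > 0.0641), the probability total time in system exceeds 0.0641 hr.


W ~ Exponential(μ−λ) for M/M/1.
μ − λ = 46.06 − 31.05 = 15.0100
P(W > t) = e^{−(μ−λ)t} = e^{−0.9621} = 0.382074

Final: 0.382074


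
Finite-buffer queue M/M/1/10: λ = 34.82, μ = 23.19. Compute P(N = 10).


ρ = λ/μ = 34.82/23.19 = 1.5015
P_K = (1−ρ)ρ^K/(1−ρ^(K+1)) = (-0.5015·58.247888)/(1 − 87.459744)
= -29.211856/-86.459744 = 0.337867

Final: 0.337867


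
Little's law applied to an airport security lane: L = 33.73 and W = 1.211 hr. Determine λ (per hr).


λ = L/W = 33.73/1.211 = 27.8530 /hr

Final: 27.8530 /hr


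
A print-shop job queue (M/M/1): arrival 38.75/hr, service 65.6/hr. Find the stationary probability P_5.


ρ = 38.75/65.6 = 0.5907
P_n = (1−ρ)·ρ^n = (1 − 0.5907)·0.5907^5 = 0.4093·0.071918 = 0.029436

Final: 0.029436


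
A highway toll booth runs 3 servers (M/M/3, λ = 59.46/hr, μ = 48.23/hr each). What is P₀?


a = λ/μ = 59.46/48.23 = 1.2328; ρ = a/c = 0.4109
Σ_{k=0}^{2} a^k/k! (terms k=0..2) = 1.00000 + 1.23284 + 0.75995 = 2.99279
Tail: a^3/(3!(1−ρ)) = 1.87380/(6·0.5891) = 0.53017
P₀ = 1/(2.99279 + 0.53017) = 1/3.52297 = 0.283852

Final: 0.283852


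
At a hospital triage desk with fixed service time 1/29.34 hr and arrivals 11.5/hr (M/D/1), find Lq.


ρ = 11.5/29.34 = 0.3920
M/D/1: Lq = ρ²/(2(1−ρ)) = 0.1536/(2·0.6080) = 0.12633

Final: 0.12633


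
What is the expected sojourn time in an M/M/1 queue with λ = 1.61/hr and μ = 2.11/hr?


W = 1/(μ−λ) = 1/(2.11 − 1.61) = 1/0.5000 = 2.0000 hr

Final: 2.0000 hr


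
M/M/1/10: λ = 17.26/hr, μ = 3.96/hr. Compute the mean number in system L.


ρ = 17.26/3.96 = 4.3586
L = ρ[1 − (K+1)ρ^K + Kρ^(K+1)] / [(1−ρ)(1−ρ^(K+1))]
Numerator: 4.3586·(1 − 11·2474321.076648 + 10·10784540.854279) = 351423527.549533
Denominator: (-3.3586)·(-10784539.854279) = 36220803.045937
L = 351423527.549533/36220803.045937 = 9.7023

Final: 9.7023


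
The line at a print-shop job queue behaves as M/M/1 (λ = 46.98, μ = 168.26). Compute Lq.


ρ = 46.98/168.26 = 0.2792
Lq = ρ²/(1−ρ) = 0.07796/0.7208 = 0.1082

Final: 0.1082


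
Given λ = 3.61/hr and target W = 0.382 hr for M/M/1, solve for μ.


W = 1/(μ−λ) ⇒ μ − λ = 1/W = 1/0.382 = 2.6178
μ = λ + 1/W = 3.61 + 2.6178 = 6.2278 per hr

Final: 6.2278 /hr


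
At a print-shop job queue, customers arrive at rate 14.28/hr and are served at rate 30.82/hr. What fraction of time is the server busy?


ρ = λ/μ = 14.28/30.82 = 0.4633

Final: 0.4633


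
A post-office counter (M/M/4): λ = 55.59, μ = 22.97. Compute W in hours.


a = 2.4201; ρ = 0.6050; P₀ = 0.081104
Lq = P₀·a^c·ρ/(c!(1−ρ)²) = 0.44959
Wq = Lq/λ = 0.44959/55.59 = 0.008088 hr
W = Wq + 1/μ = 0.008088 + 0.04354 = 0.05162 hr

Final: 0.05162 hr


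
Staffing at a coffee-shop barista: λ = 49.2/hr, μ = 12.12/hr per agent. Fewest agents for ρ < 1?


Stability requires cμ > λ ⇔ c > λ/μ.
λ/μ = 49.2/12.12 = 4.0594
Minimum integer c = ⌊4.0594⌋ + 1 = 5
Check: 5·12.12 = 60.60 > 49.2, while 4·12.12 = 48.48 ≤ 49.2

Final: 5 servers


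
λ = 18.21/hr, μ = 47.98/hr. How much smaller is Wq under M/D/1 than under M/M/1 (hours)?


ρ = 18.21/47.98 = 0.3795
Wq(M/M/1) = ρ/(μ−λ) = 0.3795/29.77 = 0.01275 hr
Wq(M/D/1) = ρ/(2(μ−λ)) = 0.006374 hr
Savings = 0.01275 − 0.006374 = 0.006374 hr

Final: 0.006374 hr


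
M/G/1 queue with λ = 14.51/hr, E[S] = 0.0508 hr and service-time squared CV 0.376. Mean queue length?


ρ = λ·E[S] = 14.51·0.0508 = 0.7371
Lq = ρ²(1+C_s²)/(2(1−ρ)) = 0.5433·(1+0.376)/(2·0.2629)
= 0.5433·1.3760/0.5258 = 1.42191

Final: 1.42191


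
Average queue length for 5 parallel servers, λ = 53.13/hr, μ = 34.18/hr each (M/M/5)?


a = λ/μ = 1.5544; ρ = a/5 = 0.3109
P₀ = 0.210904
Lq = P₀·a^c·ρ / (c!·(1−ρ)²) = 0.210904·9.07484·0.3109/(120·0.47488)
= 0.01044

Final: 0.01044


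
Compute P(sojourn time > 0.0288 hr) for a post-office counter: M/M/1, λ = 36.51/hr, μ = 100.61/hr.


W ~ Exponential(μ−λ) for M/M/1.
μ − λ = 100.61 − 36.51 = 64.1000
P(W > t) = e^{−(μ−λ)t} = e^{−1.8461} = 0.157855

Final: 0.157855


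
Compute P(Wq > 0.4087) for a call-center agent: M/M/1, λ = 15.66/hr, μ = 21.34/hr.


ρ = 15.66/21.34 = 0.7338
P(Wq > t) = ρ·e^{−(μ−λ)t} = 0.7338·e^{−2.3214}
= 0.7338·0.098135 = 0.072014

Final: 0.072014


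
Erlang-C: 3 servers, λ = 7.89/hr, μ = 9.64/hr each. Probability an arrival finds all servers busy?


a = λ/μ = 0.8185; ρ = a/3 = 0.2728
P₀ = 0.438775 (from M/M/c formula)
C(c,a) = [a^c/(c!(1−ρ))]·P₀ = [0.54828/(6·0.7272)]·0.438775
= 0.12566·0.438775 = 0.055138

Final: 0.055138


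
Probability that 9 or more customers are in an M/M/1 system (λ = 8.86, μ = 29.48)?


ρ = 8.86/29.48 = 0.3005
P(N ≥ n) = ρ^n = 0.3005^9 = 0.00002001

Final: 0.00002001


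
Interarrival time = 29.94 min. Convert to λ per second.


λ = 1/(interarrival time) in consistent units.
1 second = 0.0166667 min, so λ = 0.0166667/29.94 = 0.0005567 per second

Final: 0.0005567 /sec


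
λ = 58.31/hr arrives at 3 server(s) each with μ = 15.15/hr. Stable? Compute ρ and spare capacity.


Total capacity cμ = 3·15.15 = 45.45/hr
ρ = λ/(cμ) = 58.31/45.45 = 1.2829
Stable ⇔ ρ < 1: NO
Spare capacity = cμ − λ = 45.45 − 58.31 = -12.86/hr

Final: ρ = 1.2829; unstable; margin = -12.86/hr


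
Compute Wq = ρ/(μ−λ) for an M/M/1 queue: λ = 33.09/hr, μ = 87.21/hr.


ρ = 33.09/87.21 = 0.3794
Wq = ρ/(μ−λ) = 0.3794/(87.21 − 33.09) = 0.3794/54.12 = 0.007011 hr

Final: 0.007011 hr


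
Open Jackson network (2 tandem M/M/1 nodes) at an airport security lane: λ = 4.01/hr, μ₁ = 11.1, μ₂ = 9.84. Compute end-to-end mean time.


Each node sees arrival rate λ = 4.01/hr (tandem ⇒ throughput preserved).
W₁ = 1/(μ₁−λ) = 1/(11.1−4.01) = 0.14104 hr
W₂ = 1/(μ₂−λ) = 1/(9.84−4.01) = 0.17153 hr
W_total = W₁ + W₂ = 0.14104 + 0.17153 = 0.31257 hr

Final: 0.31257 hr


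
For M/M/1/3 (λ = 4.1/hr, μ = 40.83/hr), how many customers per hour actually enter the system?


ρ = 0.1004; P_K = (1−ρ)ρ^3/(1−ρ^4) = 0.0009110
λ_eff = λ(1 − P_K) = 4.1·(1 − 0.0009110) = 4.1·0.999089 = 4.0963 /hr

Final: 4.0963 /hr


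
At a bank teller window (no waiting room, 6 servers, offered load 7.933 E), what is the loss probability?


B(c,a) = (a^c/c!) / Σ_{k=0}^{c} a^k/k!
a^6/6! = 346.172233
Σ terms (k=0..6): 1.00000 + 7.93300 + 31.46624 + 83.20724 + 165.02076 + 261.82193 + 346.17223 = 896.621407
B = 346.172233/896.621407 = 0.386085

Final: 0.386085


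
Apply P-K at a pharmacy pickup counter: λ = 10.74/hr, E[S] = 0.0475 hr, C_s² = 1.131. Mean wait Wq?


ρ = λ·E[S] = 10.74·0.0475 = 0.5101
E[S²] = E[S]²(1+C_s²) = 0.0475²·(1+1.131) = 0.004808
Wq = λ·E[S²]/(2(1−ρ)) = 10.74·0.004808/(2·0.4899) = 0.05271 hr

Final: 0.05271 hr


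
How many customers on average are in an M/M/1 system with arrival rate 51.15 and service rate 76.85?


ρ = λ/μ = 51.15/76.85 = 0.6656
L = ρ/(1−ρ) = 0.6656/(1 − 0.6656) = 0.6656/0.3344 = 1.9903

Final: 1.9903


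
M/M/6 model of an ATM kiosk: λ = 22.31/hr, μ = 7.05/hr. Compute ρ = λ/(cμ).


ρ = λ/(cμ) = 22.31/(6·7.05) = 22.31/42.30 = 0.5274

Final: 0.5274


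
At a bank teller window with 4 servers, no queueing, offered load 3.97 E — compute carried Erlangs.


B(4,3.97) = 0.307776 (Erlang-B)
Carried load = a(1 − B) = 3.97·(1 − 0.307776) = 3.97·0.692224 = 2.7481 E

Final: 2.7481 Erlangs


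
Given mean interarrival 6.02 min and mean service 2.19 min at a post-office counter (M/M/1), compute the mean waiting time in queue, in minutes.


λ = 60/6.02 = 9.9668 /hr
μ = 60/2.19 = 27.3973 /hr
ρ = λ/μ = 9.9668/27.3973 = 0.3638
Wq = ρ/(μ−λ) = 0.3638/(27.3973−9.9668) = 0.02087 hr
In minutes: 0.02087·60 = 1.252 min

Final: 1.252 min


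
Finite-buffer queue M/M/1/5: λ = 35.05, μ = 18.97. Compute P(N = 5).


ρ = λ/μ = 35.05/18.97 = 1.8477
P_K = (1−ρ)ρ^K/(1−ρ^(K+1)) = (-0.8477·21.532946)/(1 − 39.785438)
= -18.252492/-38.785438 = 0.470602

Final: 0.470602


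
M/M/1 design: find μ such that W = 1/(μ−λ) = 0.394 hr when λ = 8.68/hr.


W = 1/(μ−λ) ⇒ μ − λ = 1/W = 1/0.394 = 2.5381
μ = λ + 1/W = 8.68 + 2.5381 = 11.2181 per hr

Final: 11.2181 /hr


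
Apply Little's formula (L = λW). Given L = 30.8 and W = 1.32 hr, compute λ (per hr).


λ = L/W = 30.8/1.32 = 23.3333 /hr

Final: 23.3333 /hr


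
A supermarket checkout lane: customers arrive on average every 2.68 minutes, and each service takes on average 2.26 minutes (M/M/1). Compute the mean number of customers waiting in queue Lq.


λ = 60/2.68 = 22.3881 /hr
μ = 60/2.26 = 26.5487 /hr
ρ = λ/μ = 22.3881/26.5487 = 0.8433
Lq = ρ²/(1−ρ) = 0.7111/0.1567 = 4.5377

Final: 4.5377


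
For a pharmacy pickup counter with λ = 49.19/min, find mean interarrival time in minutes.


Mean interarrival time = 1/λ = 1/49.19 minute = 0.02033 minute
In minutes: 0.02033 × 1 = 0.02033 min

Final: 0.02033 min


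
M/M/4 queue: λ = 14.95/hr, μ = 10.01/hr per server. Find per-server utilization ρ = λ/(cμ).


ρ = λ/(cμ) = 14.95/(4·10.01) = 14.95/40.04 = 0.3734

Final: 0.3734


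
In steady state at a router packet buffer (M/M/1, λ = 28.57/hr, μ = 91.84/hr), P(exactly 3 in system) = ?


ρ = 28.57/91.84 = 0.3111
P_n = (1−ρ)·ρ^n = (1 − 0.3111)·0.3111^3 = 0.6889·0.030105 = 0.020740

Final: 0.020740


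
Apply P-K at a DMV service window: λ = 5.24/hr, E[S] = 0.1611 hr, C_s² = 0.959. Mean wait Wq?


ρ = λ·E[S] = 5.24·0.1611 = 0.8442
E[S²] = E[S]²(1+C_s²) = 0.1611²·(1+0.959) = 0.050842
Wq = λ·E[S²]/(2(1−ρ)) = 5.24·0.050842/(2·0.1558) = 0.85479 hr

Final: 0.85479 hr


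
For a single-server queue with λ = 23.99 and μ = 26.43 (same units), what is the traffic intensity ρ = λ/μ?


ρ = λ/μ = 23.99/26.43 = 0.9077

Final: 0.9077


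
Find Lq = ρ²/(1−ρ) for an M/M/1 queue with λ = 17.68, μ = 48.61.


ρ = 17.68/48.61 = 0.3637
Lq = ρ²/(1−ρ) = 0.1323/0.6363 = 0.2079

Final: 0.2079


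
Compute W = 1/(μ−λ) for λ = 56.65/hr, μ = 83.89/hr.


W = 1/(μ−λ) = 1/(83.89 − 56.65) = 1/27.24 = 0.03671 hr

Final: 0.03671 hr


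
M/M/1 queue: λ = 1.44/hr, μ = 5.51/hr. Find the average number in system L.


ρ = λ/μ = 1.44/5.51 = 0.2613
L = ρ/(1−ρ) = 0.2613/(1 − 0.2613) = 0.2613/0.7387 = 0.3538

Final: 0.3538


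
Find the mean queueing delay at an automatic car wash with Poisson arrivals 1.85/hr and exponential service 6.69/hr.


ρ = 1.85/6.69 = 0.2765
Wq = ρ/(μ−λ) = 0.2765/(6.69 − 1.85) = 0.2765/4.84 = 0.05713 hr

Final: 0.05713 hr


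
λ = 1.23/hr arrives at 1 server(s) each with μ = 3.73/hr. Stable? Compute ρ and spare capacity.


Total capacity cμ = 1·3.73 = 3.73/hr
ρ = λ/(cμ) = 1.23/3.73 = 0.3298
Stable ⇔ ρ < 1: YES
Spare capacity = cμ − λ = 3.73 − 1.23 = 2.50/hr

Final: ρ = 0.3298; stable; margin = 2.50/hr


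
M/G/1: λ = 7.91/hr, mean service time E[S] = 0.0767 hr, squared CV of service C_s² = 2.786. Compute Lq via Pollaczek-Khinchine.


ρ = λ·E[S] = 7.91·0.0767 = 0.6067
Lq = ρ²(1+C_s²)/(2(1−ρ)) = 0.3681·(1+2.786)/(2·0.3933)
= 0.3681·3.7860/0.7866 = 1.77161

Final: 1.77161


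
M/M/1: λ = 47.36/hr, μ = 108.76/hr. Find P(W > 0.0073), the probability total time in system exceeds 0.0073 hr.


W ~ Exponential(μ−λ) for M/M/1.
μ − λ = 108.76 − 47.36 = 61.4000
P(W > t) = e^{−(μ−λ)t} = e^{−0.4482} = 0.638764

Final: 0.638764


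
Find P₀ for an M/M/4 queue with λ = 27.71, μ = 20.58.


a = λ/μ = 27.71/20.58 = 1.3465; ρ = a/c = 0.3366
Σ_{k=0}^{3} a^k/k! (terms k=0..3) = 1.00000 + 1.34645 + 0.90647 + 0.40684 = 3.65976
Tail: a^4/(4!(1−ρ)) = 3.28673/(24·0.6634) = 0.20644
P₀ = 1/(3.65976 + 0.20644) = 1/3.86620 = 0.258652

Final: 0.258652


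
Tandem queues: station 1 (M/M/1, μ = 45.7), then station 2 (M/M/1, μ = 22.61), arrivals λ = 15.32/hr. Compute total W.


Each node sees arrival rate λ = 15.32/hr (tandem ⇒ throughput preserved).
W₁ = 1/(μ₁−λ) = 1/(45.7−15.32) = 0.03292 hr
W₂ = 1/(μ₂−λ) = 1/(22.61−15.32) = 0.13717 hr
W_total = W₁ + W₂ = 0.03292 + 0.13717 = 0.17009 hr

Final: 0.17009 hr


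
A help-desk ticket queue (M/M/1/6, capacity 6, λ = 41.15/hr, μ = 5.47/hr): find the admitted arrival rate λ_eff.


ρ = 7.5229; P_K = (1−ρ)ρ^6/(1−ρ^7) = 0.867072
λ_eff = λ(1 − P_K) = 41.15·(1 − 0.867072) = 41.15·0.132928 = 5.4700 /hr

Final: 5.4700 /hr


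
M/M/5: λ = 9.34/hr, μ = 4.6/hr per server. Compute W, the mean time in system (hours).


a = 2.0304; ρ = 0.4061; P₀ = 0.130220
Lq = P₀·a^c·ρ/(c!(1−ρ)²) = 0.04311
Wq = Lq/λ = 0.04311/9.34 = 0.004616 hr
W = Wq + 1/μ = 0.004616 + 0.21739 = 0.22201 hr

Final: 0.22201 hr


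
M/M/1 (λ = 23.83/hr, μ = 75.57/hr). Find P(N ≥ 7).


ρ = 23.83/75.57 = 0.3153
P(N ≥ n) = ρ^n = 0.3153^7 = 0.0003100

Final: 0.0003100


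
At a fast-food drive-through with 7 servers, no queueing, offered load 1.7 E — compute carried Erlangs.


B(7,1.7) = 0.001488 (Erlang-B)
Carried load = a(1 − B) = 1.7·(1 − 0.001488) = 1.7·0.998512 = 1.6975 E

Final: 1.6975 Erlangs


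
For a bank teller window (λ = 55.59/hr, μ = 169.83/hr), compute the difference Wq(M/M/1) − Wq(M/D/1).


ρ = 55.59/169.83 = 0.3273
Wq(M/M/1) = ρ/(μ−λ) = 0.3273/114.24 = 0.002865 hr
Wq(M/D/1) = ρ/(2(μ−λ)) = 0.001433 hr
Savings = 0.002865 − 0.001433 = 0.001433 hr

Final: 0.001433 hr


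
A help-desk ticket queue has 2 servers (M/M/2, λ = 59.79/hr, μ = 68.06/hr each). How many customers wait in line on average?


a = λ/μ = 0.8785; ρ = a/2 = 0.4392
P₀ = 0.389618
Lq = P₀·a^c·ρ / (c!·(1−ρ)²) = 0.389618·0.77174·0.4392/(2·0.31445)
= 0.21001

Final: 0.21001


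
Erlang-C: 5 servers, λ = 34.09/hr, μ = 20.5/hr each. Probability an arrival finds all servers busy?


a = λ/μ = 1.6629; ρ = a/5 = 0.3326
P₀ = 0.189057 (from M/M/c formula)
C(c,a) = [a^c/(c!(1−ρ))]·P₀ = [12.71644/(120·0.6674)]·0.189057
= 0.15878·0.189057 = 0.030018

Final: 0.030018


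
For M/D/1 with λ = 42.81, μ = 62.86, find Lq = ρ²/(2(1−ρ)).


ρ = 42.81/62.86 = 0.6810
M/D/1: Lq = ρ²/(2(1−ρ)) = 0.4638/(2·0.3190) = 0.72706

Final: 0.72706


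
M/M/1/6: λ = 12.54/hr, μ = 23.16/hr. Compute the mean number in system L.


ρ = 12.54/23.16 = 0.5415
L = ρ[1 − (K+1)ρ^K + Kρ^(K+1)] / [(1−ρ)(1−ρ^(K+1))]
Numerator: 0.5415·(1 − 7·0.025197 + 6·0.013643) = 0.490272
Denominator: (0.4585)·(0.986357) = 0.452293
L = 0.490272/0.452293 = 1.0840

Final: 1.0840


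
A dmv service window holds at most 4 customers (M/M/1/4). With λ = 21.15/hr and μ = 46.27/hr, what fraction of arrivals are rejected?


ρ = λ/μ = 21.15/46.27 = 0.4571
P_K = (1−ρ)ρ^K/(1−ρ^(K+1)) = (0.5429·0.043656)/(1 − 0.019955)
= 0.023701/0.980045 = 0.024183

Final: 0.024183


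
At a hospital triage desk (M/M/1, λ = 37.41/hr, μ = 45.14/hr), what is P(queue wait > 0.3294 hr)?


ρ = 37.41/45.14 = 0.8288
P(Wq > t) = ρ·e^{−(μ−λ)t} = 0.8288·e^{−2.5463}
= 0.8288·0.078374 = 0.064953

Final: 0.064953


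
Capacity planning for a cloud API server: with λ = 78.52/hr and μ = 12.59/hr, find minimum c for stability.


Stability requires cμ > λ ⇔ c > λ/μ.
λ/μ = 78.52/12.59 = 6.2367
Minimum integer c = ⌊6.2367⌋ + 1 = 7
Check: 7·12.59 = 88.13 > 78.52, while 6·12.59 = 75.54 ≤ 78.52

Final: 7 servers


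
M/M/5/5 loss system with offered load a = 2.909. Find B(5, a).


B(c,a) = (a^c/c!) / Σ_{k=0}^{c} a^k/k!
a^5/5! = 1.735951
Σ terms (k=0..5): 1.00000 + 2.90900 + 4.23114 + 4.10280 + 2.98376 + 1.73595 = 16.962645
B = 1.735951/16.962645 = 0.102340

Final: 0.102340


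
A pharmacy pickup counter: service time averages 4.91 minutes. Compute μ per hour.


μ = 1/(service time) in consistent units.
1 hour = 60 min, so μ = 60/4.91 = 12.2200 per hour

Final: 12.2200 /hr


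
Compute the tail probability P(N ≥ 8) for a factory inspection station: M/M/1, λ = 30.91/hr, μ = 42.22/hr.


ρ = 30.91/42.22 = 0.7321
P(N ≥ n) = ρ^n = 0.7321^8 = 0.082537

Final: 0.082537


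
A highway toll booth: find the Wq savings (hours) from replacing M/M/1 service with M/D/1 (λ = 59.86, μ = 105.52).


ρ = 59.86/105.52 = 0.5673
Wq(M/M/1) = ρ/(μ−λ) = 0.5673/45.66 = 0.01242 hr
Wq(M/D/1) = ρ/(2(μ−λ)) = 0.006212 hr
Savings = 0.01242 − 0.006212 = 0.006212 hr

Final: 0.006212 hr


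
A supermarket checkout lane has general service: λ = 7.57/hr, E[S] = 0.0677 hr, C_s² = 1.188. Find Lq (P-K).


ρ = λ·E[S] = 7.57·0.0677 = 0.5125
Lq = ρ²(1+C_s²)/(2(1−ρ)) = 0.2626·(1+1.188)/(2·0.4875)
= 0.2626·2.1880/0.9750 = 0.58939

Final: 0.58939


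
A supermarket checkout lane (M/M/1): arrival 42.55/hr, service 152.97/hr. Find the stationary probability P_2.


ρ = 42.55/152.97 = 0.2782
P_n = (1−ρ)·ρ^n = (1 − 0.2782)·0.2782^2 = 0.7218·0.077372 = 0.055851

Final: 0.055851


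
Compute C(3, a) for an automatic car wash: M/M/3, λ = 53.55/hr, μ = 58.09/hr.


a = λ/μ = 0.9218; ρ = a/3 = 0.3073
P₀ = 0.394442 (from M/M/c formula)
C(c,a) = [a^c/(c!(1−ρ))]·P₀ = [0.78338/(6·0.6927)]·0.394442
= 0.18848·0.394442 = 0.074345

Final: 0.074345


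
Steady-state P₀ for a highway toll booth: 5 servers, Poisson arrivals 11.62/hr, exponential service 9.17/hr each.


a = λ/μ = 11.62/9.17 = 1.2672; ρ = a/c = 0.2534
Σ_{k=0}^{4} a^k/k! (terms k=0..4) = 1.00000 + 1.26718 + 0.80287 + 0.33912 + 0.10743 = 3.51660
Tail: a^5/(5!(1−ρ)) = 3.26726/(120·0.7466) = 0.03647
P₀ = 1/(3.51660 + 0.03647) = 1/3.55307 = 0.281447

Final: 0.281447
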